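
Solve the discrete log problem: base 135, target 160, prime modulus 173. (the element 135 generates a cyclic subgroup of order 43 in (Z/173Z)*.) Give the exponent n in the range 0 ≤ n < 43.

19

Successive powers of 135 modulo 173:
  135^0=1  135^1=135  135^2=60  135^3=142  135^4=140  135^5=43
  135^6=96  135^7=158  135^8=51  135^9=138  135^10=119  135^11=149
  135^12=47  135^13=117  135^14=52  135^15=100  135^16=6  135^17=118
  135^18=14  135^19=160
So 135^19 ≡ 160 (mod 173), giving n = 19.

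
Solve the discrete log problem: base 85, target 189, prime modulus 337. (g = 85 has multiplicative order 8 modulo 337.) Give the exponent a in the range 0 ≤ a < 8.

Successive powers of 85 modulo 337:
  85^0=1  85^1=85  85^2=148  85^3=111  85^4=336  85^5=252
  85^6=189
So 85^6 ≡ 189 (mod 337), giving a = 6.

6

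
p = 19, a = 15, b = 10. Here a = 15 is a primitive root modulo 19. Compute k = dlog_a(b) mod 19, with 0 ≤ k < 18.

13

Successive powers of 15 modulo 19:
  15^0=1  15^1=15  15^2=16  15^3=12  15^4=9  15^5=2
  15^6=11  15^7=13  15^8=5  15^9=18  15^10=4  15^11=3
  15^12=7  15^13=10
So 15^13 ≡ 10 (mod 19), giving k = 13.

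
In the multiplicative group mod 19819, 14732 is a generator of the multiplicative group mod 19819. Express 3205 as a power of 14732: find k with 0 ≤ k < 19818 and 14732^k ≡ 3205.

Baby-step giant-step with m = ceil(sqrt(19818)) = 141.
Baby table (14732^j mod 19819 for j=0..140):
  0:1  1:14732  2:13774  3:11646  4:15608  5:16837  6:7899  7:10719
  8:14335  9:11775  10:13412  11:9973  12:3989  13:2613  14:6218  15:158
  16:8833  17:16021  18:16720  19:8508  20:4500  21:19264  22:8987  23:5564
  24:17283  25:18282  26:10033  27:15873  28:16474  29:11313  30:5145  31:8284
  32:14305  33:5833  34:16391  35:17335  36:11405  37:12797  38:7076  39:15511
  40:14801  41:19513  42:10740  43:6603  44:3744  45:331  46:818  47:824
  48:9940  49:13308  50:3908  51:18280  52:388  53:8144  54:13001  55:19735
  56:11109  57:12305  58:12686  59:16801  60:12660  61:10330  62:11278  63:4819
  64:1850  65:3075  66:14485  67:1847  68:18336  69:12801  70:6547  71:11150
  72:1928  73:2669  74:18631  75:18380  76:6982  77:18033  78:8280  79:14834
  80:10194  81:9445  82:14360  83:3514  84:1020  85:3838  86:17628  87:7339
  88:5503  89:10486  90:10466  91:13111  92:15097  93:186  94:5130  95:5313
  96:5885  97:9514  98:280  99:2608  100:11834  101:10564  102:10060  103:17257
  104:11811  105:8651  106:10362  107:7046  108:9569  109:17780  110:7056  111:18156
  112:16787  113:4602  114:15684  115:6786  116:4316  117:3960  118:11403  119:3152
  120:19166  121:12038  122:3404  123:5658  124:14761  125:4984  126:14712  127:16419
  128:13632  129:697  130:1962  131:8082  132:11291  133:17964  134:2541  135:15740
  136:19199  137:2719  138:2109  139:13415  140:14531
Giant step factor: 14732^(-141) ≡ 3801 (mod 19819).
Scan 3205·3801^i mod 19819 for i = 0, 1, …:
  i=0: 3205   i=1: 13339   i=2: 4537   i=3: 2607
  i=4: 19526   i=5: 15990   i=6: 12936   i=7: 18616
  i=8: 5586   i=9: 6237     …   i=109: 15713
  i=110: 10466
Match at i=110, j=90: k = 110·141 + 90 = 15600.

15600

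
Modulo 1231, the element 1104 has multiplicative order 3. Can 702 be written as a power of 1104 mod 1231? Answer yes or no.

no

702 ∈ ⟨1104⟩ iff 702^3 ≡ 1 (mod 1231), since |⟨1104⟩| = 3.
702^3 mod 1231 = 478.
Since 478 ≠ 1, 702 does not lie in the subgroup.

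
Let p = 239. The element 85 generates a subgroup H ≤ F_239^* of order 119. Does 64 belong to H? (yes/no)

yes

64 ∈ ⟨85⟩ iff 64^119 ≡ 1 (mod 239), since |⟨85⟩| = 119.
64^119 mod 239 = 1.
Since 1 = 1, 64 lies in the subgroup.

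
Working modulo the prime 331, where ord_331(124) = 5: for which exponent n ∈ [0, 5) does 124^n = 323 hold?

4

Successive powers of 124 modulo 331:
  124^0=1  124^1=124  124^2=150  124^3=64  124^4=323
So 124^4 ≡ 323 (mod 331), giving n = 4.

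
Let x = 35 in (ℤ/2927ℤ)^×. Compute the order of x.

The order of 35 must divide p − 1 = 2926 = 2 · 7 · 11 · 19.
Divisors: 1, 2, 7, 11, 14, 19, 22, 38, 77, 133, 154, 209, 266, 418, 1463, 2926.
Check each in increasing order: 35^1 ≡ 35;  35^2 ≡ 1225;  35^7 ≡ 2505;  35^11 ≡ 1481;  35^14 ≡ 2464;  35^19 ≡ 2028;  35^22 ≡ 1038;  35^38 ≡ 349;  35^77 ≡ 1323;  35^133 ≡ 1587;  35^154 ≡ 2910;  35^209 ≡ 2034;  35^266 ≡ 1349;  35^418 ≡ 1305;  35^1463 ≡ 1.
Smallest exponent giving 1 is 1463.

1463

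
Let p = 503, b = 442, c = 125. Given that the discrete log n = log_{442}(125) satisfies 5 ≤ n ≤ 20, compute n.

Compute 442^5 mod 503 = 53, then multiply by 442 repeatedly:
  442^5=53  442^6=288  442^7=37  442^8=258  442^9=358
  442^10=294  442^11=174  442^12=452  442^13=93  442^14=363
  442^15=492  442^16=168  442^17=315  442^18=402  442^19=125
Found 125 at exponent 19.

19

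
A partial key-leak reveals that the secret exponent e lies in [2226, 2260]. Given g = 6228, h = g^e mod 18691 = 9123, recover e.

2246

Compute 6228^2226 mod 18691 = 4305, then multiply by 6228 repeatedly:
  6228^2226=4305  6228^2227=8646  6228^2228=17208  6228^2229=15921  6228^2230=233
  6228^2231=11917  6228^2232=15806  6228^2233=12962  6228^2234=907  6228^2235=4114
  6228^2236=15322  6228^2237=7861  6228^2238=6579  6228^2239=3340  6228^2240=17128
  6228^2241=3647  6228^2242=3951  6228^2243=9472  6228^2244=2820  6228^2245=12111
  6228^2246=9123
Found 9123 at exponent 2246.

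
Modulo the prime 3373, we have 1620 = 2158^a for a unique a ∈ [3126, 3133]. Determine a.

3133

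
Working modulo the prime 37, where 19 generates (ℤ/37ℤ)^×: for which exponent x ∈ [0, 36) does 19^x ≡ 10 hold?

Successive powers of 19 modulo 37:
  19^0=1  19^1=19  19^2=28  19^3=14  19^4=7  19^5=22
  19^6=11  19^7=24  19^8=12  19^9=6  19^10=3  19^11=20
  19^12=10
So 19^12 ≡ 10 (mod 37), giving x = 12.

12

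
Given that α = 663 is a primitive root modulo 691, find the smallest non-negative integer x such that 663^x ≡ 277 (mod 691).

173

Baby-step giant-step with m = ceil(sqrt(690)) = 27.
Baby table (663^j mod 691 for j=0..26):
  0:1  1:663  2:93  3:160  4:357  5:369  6:33  7:458
  8:305  9:443  10:34  11:430  12:398  13:603  14:391  15:108
  16:431  17:370  18:5  19:551  20:465  21:109  22:403  23:463
  24:165  25:217  26:143
Giant step factor: 663^(-27) ≡ 73 (mod 691).
Scan 277·73^i mod 691 for i = 0, 1, …:
  i=0: 277   i=1: 182   i=2: 157   i=3: 405
  i=4: 543   i=5: 252   i=6: 430
Match at i=6, j=11: x = 6·27 + 11 = 173.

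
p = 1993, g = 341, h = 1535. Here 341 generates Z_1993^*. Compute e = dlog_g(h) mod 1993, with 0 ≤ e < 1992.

Baby-step giant-step with m = ceil(sqrt(1992)) = 45.
Baby table (341^j mod 1993 for j=0..44):
  0:1  1:341  2:687  3:1086  4:1621  5:700  6:1533  7:587
  8:867  9:683  10:1715  11:866  12:342  13:1028  14:1773  15:714
  16:328  17:240  18:127  19:1454  20:1550  21:405  22:588  23:1208
  24:1370  25:808  26:494  27:1042  28:568  29:367  30:1581  31:1011
  32:1955  33:993  34:1796  35:585  36:185  37:1302  38:1536  39:1610
  40:935  41:1948  42:599  43:973  44:955
Giant step factor: 341^(-45) ≡ 1660 (mod 1993).
Scan 1535·1660^i mod 1993 for i = 0, 1, …:
  i=0: 1535   i=1: 1046   i=2: 457   i=3: 1280
  i=4: 262   i=5: 446   i=6: 957   i=7: 199
  i=8: 1495   i=9: 415     …   i=23: 847
  i=24: 955
Match at i=24, j=44: e = 24·45 + 44 = 1124.

1124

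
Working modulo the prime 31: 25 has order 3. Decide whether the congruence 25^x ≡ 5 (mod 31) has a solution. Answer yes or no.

yes

⟨25⟩ has order 3; its elements mod 31 are {1, 5, 25}.
5 is in this set.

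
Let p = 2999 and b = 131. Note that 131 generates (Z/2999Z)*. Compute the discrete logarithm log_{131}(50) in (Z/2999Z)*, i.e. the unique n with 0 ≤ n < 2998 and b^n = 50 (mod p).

2786

Baby-step giant-step with m = ceil(sqrt(2998)) = 55.
Baby table (131^j mod 2999 for j=0..54):
  0:1  1:131  2:2166  3:1840  4:1120  5:2768  6:2728  7:487
  8:818  9:2193  10:2378  11:2621  12:1465  13:2978  14:248  15:2498
  16:347  17:472  18:1852  19:2692  20:1769  21:816  22:1931  23:1045
  24:1940  25:2224  26:441  27:790  28:1524  29:1710  30:2084  31:95
  32:449  33:1838  34:858  35:1435  36:2047  37:1246  38:1280  39:2735
  40:1404  41:985  42:78  43:1221  44:1004  45:2567  46:389  47:2975
  48:2854  49:1998  50:825  51:111  52:2545  53:506  54:308
Giant step factor: 131^(-55) ≡ 1624 (mod 2999).
Scan 50·1624^i mod 2999 for i = 0, 1, …:
  i=0: 50   i=1: 227   i=2: 2770   i=3: 2979
  i=4: 509   i=5: 1891   i=6: 8   i=7: 996
  i=8: 1043   i=9: 2396     …   i=49: 2895
  i=50: 2047
Match at i=50, j=36: n = 50·55 + 36 = 2786.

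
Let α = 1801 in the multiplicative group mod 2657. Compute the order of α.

The order of 1801 must divide p − 1 = 2656 = 2^5 · 83.
Divisors: 1, 2, 4, 8, 16, 32, 83, 166, 332, 664, 1328, 2656.
Check each in increasing order: 1801^1 ≡ 1801;  1801^2 ≡ 2061;  1801^4 ≡ 1835;  1801^8 ≡ 806;  1801^16 ≡ 1328;  1801^32 ≡ 1993;  1801^83 ≡ 2656;  1801^166 ≡ 1.
Smallest exponent giving 1 is 166.

166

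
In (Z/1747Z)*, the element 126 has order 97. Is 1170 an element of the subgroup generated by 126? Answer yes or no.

1170 ∈ ⟨126⟩ iff 1170^97 ≡ 1 (mod 1747), since |⟨126⟩| = 97.
1170^97 mod 1747 = 884.
Since 884 ≠ 1, 1170 does not lie in the subgroup.

no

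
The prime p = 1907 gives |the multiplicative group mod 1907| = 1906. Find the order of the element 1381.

1906

The order of 1381 must divide p − 1 = 1906 = 2 · 953.
Divisors: 1, 2, 953, 1906.
Check each in increasing order: 1381^1 ≡ 1381;  1381^2 ≡ 161;  1381^953 ≡ 1906;  1381^1906 ≡ 1.
Smallest exponent giving 1 is 1906.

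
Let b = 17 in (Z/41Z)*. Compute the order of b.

The order of 17 must divide p − 1 = 40 = 2^3 · 5.
Divisors: 1, 2, 4, 5, 8, 10, 20, 40.
Check each in increasing order: 17^1 ≡ 17;  17^2 ≡ 2;  17^4 ≡ 4;  17^5 ≡ 27;  17^8 ≡ 16;  17^10 ≡ 32;  17^20 ≡ 40;  17^40 ≡ 1.
Smallest exponent giving 1 is 40.

40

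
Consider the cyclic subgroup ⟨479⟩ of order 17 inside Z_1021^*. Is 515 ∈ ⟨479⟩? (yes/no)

no

515 ∈ ⟨479⟩ iff 515^17 ≡ 1 (mod 1021), since |⟨479⟩| = 17.
515^17 mod 1021 = 795.
Since 795 ≠ 1, 515 does not lie in the subgroup.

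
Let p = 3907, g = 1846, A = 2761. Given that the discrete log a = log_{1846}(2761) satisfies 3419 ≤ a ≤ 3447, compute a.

3423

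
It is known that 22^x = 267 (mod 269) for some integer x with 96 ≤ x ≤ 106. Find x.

105

Compute 22^96 mod 269 = 41, then multiply by 22 repeatedly:
  22^96=41  22^97=95  22^98=207  22^99=250  22^100=120
  22^101=219  22^102=245  22^103=10  22^104=220  22^105=267
Found 267 at exponent 105.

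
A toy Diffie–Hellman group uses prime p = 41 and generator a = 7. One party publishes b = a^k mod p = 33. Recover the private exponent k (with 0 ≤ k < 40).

22

Successive powers of 7 modulo 41:
  7^0=1  7^1=7  7^2=8  7^3=15  7^4=23  7^5=38
  7^6=20  7^7=17  7^8=37  7^9=13  7^10=9  7^11=22
  7^12=31  7^13=12  7^14=2  7^15=14  7^16=16  7^17=30
  7^18=5  7^19=35  7^20=40  7^21=34  7^22=33
So 7^22 ≡ 33 (mod 41), giving k = 22.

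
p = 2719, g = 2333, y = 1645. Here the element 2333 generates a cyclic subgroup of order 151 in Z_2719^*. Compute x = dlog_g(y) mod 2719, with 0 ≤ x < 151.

137

Baby-step giant-step with m = ceil(sqrt(151)) = 13.
Baby table (2333^j mod 2719 for j=0..12):
  0:1  1:2333  2:2170  3:2551  4:2311  5:2505  6:1034  7:569
  8:605  9:304  10:2292  11:1682  12:589
Giant step factor: 2333^(-13) ≡ 1276 (mod 2719).
Scan 1645·1276^i mod 2719 for i = 0, 1, …:
  i=0: 1645   i=1: 2671   i=2: 1289   i=3: 2488
  i=4: 1615   i=5: 2457   i=6: 125   i=7: 1798
  i=8: 2131   i=9: 156   i=10: 569
Match at i=10, j=7: x = 10·13 + 7 = 137.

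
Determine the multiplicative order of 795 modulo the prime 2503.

The order of 795 must divide p − 1 = 2502 = 2 · 3^2 · 139.
Divisors: 1, 2, 3, 6, 9, 18, 139, 278, 417, 834, 1251, 2502.
Check each in increasing order: 795^1 ≡ 795;  795^2 ≡ 1269;  795^3 ≡ 146;  795^6 ≡ 1292;  795^9 ≡ 907;  795^18 ≡ 1665;  795^139 ≡ 1277;  795^278 ≡ 1276;  795^417 ≡ 2502;  795^834 ≡ 1.
Smallest exponent giving 1 is 834.

834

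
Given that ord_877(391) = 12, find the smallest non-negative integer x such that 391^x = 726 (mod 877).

Successive powers of 391 modulo 877:
  391^0=1  391^1=391  391^2=283  391^3=151  391^4=282  391^5=637
  391^6=876  391^7=486  391^8=594  391^9=726
So 391^9 ≡ 726 (mod 877), giving x = 9.

9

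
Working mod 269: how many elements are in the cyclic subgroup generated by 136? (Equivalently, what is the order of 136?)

67

The order of 136 must divide p − 1 = 268 = 2^2 · 67.
Divisors: 1, 2, 4, 67, 134, 268.
Check each in increasing order: 136^1 ≡ 136;  136^2 ≡ 204;  136^4 ≡ 190;  136^67 ≡ 1.
Smallest exponent giving 1 is 67.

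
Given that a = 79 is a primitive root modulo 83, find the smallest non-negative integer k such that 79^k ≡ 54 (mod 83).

Baby-step giant-step with m = ceil(sqrt(82)) = 10.
Baby table (79^j mod 83 for j=0..9):
  0:1  1:79  2:16  3:19  4:7  5:55  6:29  7:50
  8:49  9:53
Giant step factor: 79^(-10) ≡ 9 (mod 83).
Scan 54·9^i mod 83 for i = 0, 1, …:
  i=0: 54   i=1: 71   i=2: 58   i=3: 24
  i=4: 50
Match at i=4, j=7: k = 4·10 + 7 = 47.

47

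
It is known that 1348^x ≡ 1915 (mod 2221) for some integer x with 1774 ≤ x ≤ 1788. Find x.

Compute 1348^1774 mod 2221 = 2004, then multiply by 1348 repeatedly:
  1348^1774=2004  1348^1775=656  1348^1776=330  1348^1777=640  1348^1778=972
  1348^1779=2087  1348^1780=1490  1348^1781=736  1348^1782=1562  1348^1783=68
  1348^1784=603  1348^1785=2179  1348^1786=1130  1348^1787=1855  1348^1788=1915
Found 1915 at exponent 1788.

1788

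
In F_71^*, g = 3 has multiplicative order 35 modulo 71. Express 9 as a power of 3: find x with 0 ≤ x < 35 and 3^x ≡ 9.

Successive powers of 3 modulo 71:
  3^0=1  3^1=3  3^2=9
So 3^2 ≡ 9 (mod 71), giving x = 2.

2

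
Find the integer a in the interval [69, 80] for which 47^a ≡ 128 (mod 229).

Compute 47^69 mod 229 = 128, then multiply by 47 repeatedly:
  47^69=128
Found 128 at exponent 69.

69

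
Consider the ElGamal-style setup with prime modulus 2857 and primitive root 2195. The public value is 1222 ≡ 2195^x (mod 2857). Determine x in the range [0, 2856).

1710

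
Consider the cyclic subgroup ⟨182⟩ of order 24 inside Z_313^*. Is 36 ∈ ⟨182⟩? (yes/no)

no

⟨182⟩ has order 24; its elements mod 313 are {1, 5, 25, 29, 43, 54, 98, 99, 125, 131, 136, 145, 168, 177, 182, 188, 214, 215, 259, 270, 284, 288, 308, 312}.
36 is not in this set.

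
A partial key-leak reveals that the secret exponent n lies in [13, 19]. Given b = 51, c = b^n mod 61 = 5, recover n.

14

Compute 51^13 mod 61 = 30, then multiply by 51 repeatedly:
  51^13=30  51^14=5
Found 5 at exponent 14.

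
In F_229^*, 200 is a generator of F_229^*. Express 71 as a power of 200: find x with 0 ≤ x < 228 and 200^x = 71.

110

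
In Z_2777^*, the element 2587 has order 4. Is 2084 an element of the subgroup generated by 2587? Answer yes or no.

⟨2587⟩ has order 4; its elements mod 2777 are {1, 190, 2587, 2776}.
2084 is not in this set.

no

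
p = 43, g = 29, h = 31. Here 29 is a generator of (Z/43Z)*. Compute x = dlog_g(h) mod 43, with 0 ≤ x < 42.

8

Baby-step giant-step with m = ceil(sqrt(42)) = 7.
Baby table (29^j mod 43 for j=0..6):
  0:1  1:29  2:24  3:8  4:17  5:20  6:21
Giant step factor: 29^(-7) ≡ 37 (mod 43).
Scan 31·37^i mod 43 for i = 0, 1, …:
  i=0: 31   i=1: 29
Match at i=1, j=1: x = 1·7 + 1 = 8.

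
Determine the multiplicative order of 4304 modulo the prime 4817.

301

The order of 4304 must divide p − 1 = 4816 = 2^4 · 7 · 43.
Divisors: 1, 2, 4, 7, 8, 14, 16, 28, 43, 56, 86, 112, 172, 301, 344, 602, 688, 1204, 2408, 4816.
Check each in increasing order: 4304^1 ≡ 4304;  4304^2 ≡ 3051;  4304^4 ≡ 2157;  4304^7 ≡ 480;  4304^8 ≡ 4244;  4304^14 ≡ 4001;  4304^16 ≡ 773;  4304^28 ≡ 1110;  4304^43 ≡ 2243;  4304^56 ≡ 3765;  4304^86 ≡ 2101;  4304^112 ≡ 3611;  4304^172 ≡ 1829;  4304^301 ≡ 1.
Smallest exponent giving 1 is 301.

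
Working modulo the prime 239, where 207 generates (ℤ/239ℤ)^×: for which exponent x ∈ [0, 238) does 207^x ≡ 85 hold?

Baby-step giant-step with m = ceil(sqrt(238)) = 16.
Baby table (207^j mod 239 for j=0..15):
  0:1  1:207  2:68  3:214  4:83  5:212  6:147  7:76
  8:197  9:149  10:12  11:94  12:99  13:178  14:40  15:154
Giant step factor: 207^(-16) ≡ 218 (mod 239).
Scan 85·218^i mod 239 for i = 0, 1, …:
  i=0: 85   i=1: 127   i=2: 201   i=3: 81
  i=4: 211   i=5: 110   i=6: 80   i=7: 232
  i=8: 147
Match at i=8, j=6: x = 8·16 + 6 = 134.

134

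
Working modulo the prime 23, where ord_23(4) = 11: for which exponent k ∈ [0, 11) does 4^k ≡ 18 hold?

Successive powers of 4 modulo 23:
  4^0=1  4^1=4  4^2=16  4^3=18
So 4^3 ≡ 18 (mod 23), giving k = 3.

3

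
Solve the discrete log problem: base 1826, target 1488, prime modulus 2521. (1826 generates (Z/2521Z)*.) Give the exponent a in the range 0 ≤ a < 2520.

Baby-step giant-step with m = ceil(sqrt(2520)) = 51.
Baby table (1826^j mod 2521 for j=0..50):
  0:1  1:1826  2:1514  3:1548  4:607  5:1663  6:1354  7:1824
  8:383  9:1041  10:32  11:449  12:549  13:1637  14:1777  15:275
  16:471  17:385  18:2172  19:539  20:1024  21:1763  22:2442  23:1964
  24:1402  25:1237  26:2467  27:2236  28:1437  29:2122  30:2516  31:954
  32:2514  33:2344  34:2007  35:1769  36:793  37:964  38:606  39:2358
  40:2361  41:276  42:2297  43:1899  44:1199  45:1146  46:166  47:596
  48:1745  49:2347  50:2443
Giant step factor: 1826^(-51) ≡ 445 (mod 2521).
Scan 1488·445^i mod 2521 for i = 0, 1, …:
  i=0: 1488   i=1: 1658   i=2: 1678   i=3: 494
  i=4: 503   i=5: 1987   i=6: 1865   i=7: 516
  i=8: 209   i=9: 2249     …   i=33: 1411
  i=34: 166
Match at i=34, j=46: a = 34·51 + 46 = 1780.

1780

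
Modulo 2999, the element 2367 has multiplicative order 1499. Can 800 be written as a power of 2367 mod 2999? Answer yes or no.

yes

800 ∈ ⟨2367⟩ iff 800^1499 ≡ 1 (mod 2999), since |⟨2367⟩| = 1499.
800^1499 mod 2999 = 1.
Since 1 = 1, 800 lies in the subgroup.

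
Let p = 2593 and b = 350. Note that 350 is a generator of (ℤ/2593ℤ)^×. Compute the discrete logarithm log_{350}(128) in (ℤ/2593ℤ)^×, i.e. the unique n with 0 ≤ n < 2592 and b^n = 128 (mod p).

Baby-step giant-step with m = ceil(sqrt(2592)) = 51.
Baby table (350^j mod 2593 for j=0..50):
  0:1  1:350  2:629  3:2338  4:1505  5:371  6:200  7:2582
  8:1336  9:860  10:212  11:1596  12:1105  13:393  14:121  15:862
  16:912  17:261  18:595  19:810  20:863  21:1262  22:890  23:340
  24:2315  25:1234  26:1462  27:879  28:1676  29:582  30:1446  31:465
  32:1984  33:2069  34:703  35:2308  36:1377  37:2245  38:71  39:1513
  40:578  41:46  42:542  43:411  44:1235  45:1812  46:1508  47:1421
  48:2087  49:1817  50:665
Giant step factor: 350^(-51) ≡ 1744 (mod 2593).
Scan 128·1744^i mod 2593 for i = 0, 1, …:
  i=0: 128   i=1: 234   i=2: 995   i=3: 563
  i=4: 1718   i=5: 1277   i=6: 2294   i=7: 2330
  i=8: 289   i=9: 974     …   i=44: 3
  i=45: 46
Match at i=45, j=41: n = 45·51 + 41 = 2336.

2336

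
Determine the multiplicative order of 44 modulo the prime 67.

The order of 44 must divide p − 1 = 66 = 2 · 3 · 11.
Divisors: 1, 2, 3, 6, 11, 22, 33, 66.
Check each in increasing order: 44^1 ≡ 44;  44^2 ≡ 60;  44^3 ≡ 27;  44^6 ≡ 59;  44^11 ≡ 38;  44^22 ≡ 37;  44^33 ≡ 66;  44^66 ≡ 1.
Smallest exponent giving 1 is 66.

66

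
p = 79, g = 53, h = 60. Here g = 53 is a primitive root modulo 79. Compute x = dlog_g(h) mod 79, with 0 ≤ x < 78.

7

Successive powers of 53 modulo 79:
  53^0=1  53^1=53  53^2=44  53^3=41  53^4=40  53^5=66
  53^6=22  53^7=60
So 53^7 ≡ 60 (mod 79), giving x = 7.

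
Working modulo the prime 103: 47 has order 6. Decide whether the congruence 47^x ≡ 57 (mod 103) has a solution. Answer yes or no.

yes

⟨47⟩ has order 6; its elements mod 103 are {1, 46, 47, 56, 57, 102}.
57 is in this set.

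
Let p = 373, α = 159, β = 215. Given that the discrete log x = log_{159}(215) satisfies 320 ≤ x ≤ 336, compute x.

Compute 159^320 mod 373 = 257, then multiply by 159 repeatedly:
  159^320=257  159^321=206  159^322=303  159^323=60  159^324=215
Found 215 at exponent 324.

324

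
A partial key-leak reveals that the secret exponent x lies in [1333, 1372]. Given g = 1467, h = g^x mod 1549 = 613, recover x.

1338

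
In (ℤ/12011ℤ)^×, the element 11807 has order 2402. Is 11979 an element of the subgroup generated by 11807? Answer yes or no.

yes

11979 ∈ ⟨11807⟩ iff 11979^2402 ≡ 1 (mod 12011), since |⟨11807⟩| = 2402.
11979^2402 mod 12011 = 1.
Since 1 = 1, 11979 lies in the subgroup.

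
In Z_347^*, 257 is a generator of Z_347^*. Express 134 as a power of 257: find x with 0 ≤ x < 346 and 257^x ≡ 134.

Baby-step giant-step with m = ceil(sqrt(346)) = 19.
Baby table (257^j mod 347 for j=0..18):
  0:1  1:257  2:119  3:47  4:281  5:41  6:127  7:21
  8:192  9:70  10:293  11:2  12:167  13:238  14:94  15:215
  16:82  17:254  18:42
Giant step factor: 257^(-19) ≡ 272 (mod 347).
Scan 134·272^i mod 347 for i = 0, 1, …:
  i=0: 134   i=1: 13   i=2: 66   i=3: 255
  i=4: 307   i=5: 224   i=6: 203   i=7: 43
  i=8: 245   i=9: 16   i=10: 188   i=11: 127
Match at i=11, j=6: x = 11·19 + 6 = 215.

215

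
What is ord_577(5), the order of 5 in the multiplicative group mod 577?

The order of 5 must divide p − 1 = 576 = 2^6 · 3^2.
Divisors: 1, 2, 3, 4, 6, 8, 9, 12, 16, 18, 24, 32, 36, 48, 64, 72, 96, 144, 192, 288, 576.
Check each in increasing order: 5^1 ≡ 5;  5^2 ≡ 25;  5^3 ≡ 125;  5^4 ≡ 48;  5^6 ≡ 46;  5^8 ≡ 573;  5^9 ≡ 557;  5^12 ≡ 385;  5^16 ≡ 16;  5^18 ≡ 400;  5^24 ≡ 513;  5^32 ≡ 256;  5^36 ≡ 171;  5^48 ≡ 57;  5^64 ≡ 335;  5^72 ≡ 391;  5^96 ≡ 364;  5^144 ≡ 553;  5^192 ≡ 363;  5^288 ≡ 576;  5^576 ≡ 1.
Smallest exponent giving 1 is 576.

576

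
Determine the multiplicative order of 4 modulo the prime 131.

The order of 4 must divide p − 1 = 130 = 2 · 5 · 13.
Divisors: 1, 2, 5, 10, 13, 26, 65, 130.
Check each in increasing order: 4^1 ≡ 4;  4^2 ≡ 16;  4^5 ≡ 107;  4^10 ≡ 52;  4^13 ≡ 53;  4^26 ≡ 58;  4^65 ≡ 1.
Smallest exponent giving 1 is 65.

65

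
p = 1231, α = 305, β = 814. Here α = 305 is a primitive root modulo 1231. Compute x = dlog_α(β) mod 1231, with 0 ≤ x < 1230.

Baby-step giant-step with m = ceil(sqrt(1230)) = 36.
Baby table (305^j mod 1231 for j=0..35):
  0:1  1:305  2:700  3:537  4:62  5:445  6:315  7:57
  8:151  9:508  10:1065  11:1072  12:745  13:721  14:787  15:1221
  16:643  17:386  18:785  19:611  20:474  21:543  22:661  23:952
  24:1075  25:429  26:359  27:1167  28:176  29:747  30:100  31:956
  32:1064  33:767  34:45  35:184
Giant step factor: 305^(-36) ≡ 1068 (mod 1231).
Scan 814·1068^i mod 1231 for i = 0, 1, …:
  i=0: 814   i=1: 266   i=2: 958   i=3: 183
  i=4: 946   i=5: 908   i=6: 947   i=7: 745
Match at i=7, j=12: x = 7·36 + 12 = 264.

264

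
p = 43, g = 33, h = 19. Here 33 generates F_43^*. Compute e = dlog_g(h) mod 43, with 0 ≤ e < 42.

Successive powers of 33 modulo 43:
  33^0=1  33^1=33  33^2=14  33^3=32  33^4=24  33^5=18
  33^6=35  33^7=37  33^8=17  33^9=2  33^10=23  33^11=28
  33^12=21  33^13=5  33^14=36  33^15=27  33^16=31  33^17=34
  33^18=4  33^19=3  33^20=13  33^21=42  33^22=10  33^23=29
  33^24=11  33^25=19
So 33^25 ≡ 19 (mod 43), giving e = 25.

25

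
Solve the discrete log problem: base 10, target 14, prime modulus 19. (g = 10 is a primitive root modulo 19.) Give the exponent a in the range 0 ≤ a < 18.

11

Successive powers of 10 modulo 19:
  10^0=1  10^1=10  10^2=5  10^3=12  10^4=6  10^5=3
  10^6=11  10^7=15  10^8=17  10^9=18  10^10=9  10^11=14
So 10^11 ≡ 14 (mod 19), giving a = 11.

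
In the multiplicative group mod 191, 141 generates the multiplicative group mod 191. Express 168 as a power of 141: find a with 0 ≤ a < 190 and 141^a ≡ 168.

121

Baby-step giant-step with m = ceil(sqrt(190)) = 14.
Baby table (141^j mod 191 for j=0..13):
  0:1  1:141  2:17  3:105  4:98  5:66  6:138  7:167
  8:54  9:165  10:154  11:131  12:135  13:126
Giant step factor: 141^(-14) ≡ 64 (mod 191).
Scan 168·64^i mod 191 for i = 0, 1, …:
  i=0: 168   i=1: 56   i=2: 146   i=3: 176
  i=4: 186   i=5: 62   i=6: 148   i=7: 113
  i=8: 165
Match at i=8, j=9: a = 8·14 + 9 = 121.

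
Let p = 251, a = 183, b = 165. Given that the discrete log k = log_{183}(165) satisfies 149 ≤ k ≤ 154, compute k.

153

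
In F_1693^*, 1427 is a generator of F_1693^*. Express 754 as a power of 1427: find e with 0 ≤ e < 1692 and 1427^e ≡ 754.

842

Baby-step giant-step with m = ceil(sqrt(1692)) = 42.
Baby table (1427^j mod 1693 for j=0..41):
  0:1  1:1427  2:1343  3:1678  4:604  5:171  6:225  7:1098
  8:821  9:11  10:460  11:1229  12:1528  13:1565  14:188  15:782
  16:227  17:566  18:121  19:1674  20:1668  21:1571  22:285  23:375
  24:137  25:804  26:1147  27:1331  28:1484  29:1418  30:351  31:1442
  32:739  33:1507  34:379  35:766  36:1097  37:1087  38:361  39:475
  40:625  41:1357
Giant step factor: 1427^(-42) ≡ 964 (mod 1693).
Scan 754·964^i mod 1693 for i = 0, 1, …:
  i=0: 754   i=1: 559   i=2: 502   i=3: 1423
  i=4: 442   i=5: 1145   i=6: 1637   i=7: 192
  i=8: 551   i=9: 1255     …   i=19: 1654
  i=20: 1343
Match at i=20, j=2: e = 20·42 + 2 = 842.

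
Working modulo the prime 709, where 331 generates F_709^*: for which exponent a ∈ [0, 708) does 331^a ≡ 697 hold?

312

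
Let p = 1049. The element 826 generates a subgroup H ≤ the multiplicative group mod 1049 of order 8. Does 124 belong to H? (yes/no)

no

⟨826⟩ has order 8; its elements mod 1049 are {1, 223, 426, 461, 588, 623, 826, 1048}.
124 is not in this set.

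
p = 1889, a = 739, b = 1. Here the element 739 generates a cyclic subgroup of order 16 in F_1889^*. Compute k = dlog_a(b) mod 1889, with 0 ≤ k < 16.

0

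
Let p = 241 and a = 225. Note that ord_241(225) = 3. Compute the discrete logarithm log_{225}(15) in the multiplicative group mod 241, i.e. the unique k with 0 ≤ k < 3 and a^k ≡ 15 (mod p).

Successive powers of 225 modulo 241:
  225^0=1  225^1=225  225^2=15
So 225^2 ≡ 15 (mod 241), giving k = 2.

2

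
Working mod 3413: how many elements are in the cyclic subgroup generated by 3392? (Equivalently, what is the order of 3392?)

3412

The order of 3392 must divide p − 1 = 3412 = 2^2 · 853.
Divisors: 1, 2, 4, 853, 1706, 3412.
Check each in increasing order: 3392^1 ≡ 3392;  3392^2 ≡ 441;  3392^4 ≡ 3353;  3392^853 ≡ 1471;  3392^1706 ≡ 3412;  3392^3412 ≡ 1.
Smallest exponent giving 1 is 3412.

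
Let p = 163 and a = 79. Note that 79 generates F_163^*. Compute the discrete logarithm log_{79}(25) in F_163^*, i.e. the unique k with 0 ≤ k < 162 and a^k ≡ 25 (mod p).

60

Baby-step giant-step with m = ceil(sqrt(162)) = 13.
Baby table (79^j mod 163 for j=0..12):
  0:1  1:79  2:47  3:127  4:90  5:101  6:155  7:20
  8:113  9:125  10:95  11:7  12:64
Giant step factor: 79^(-13) ≡ 109 (mod 163).
Scan 25·109^i mod 163 for i = 0, 1, …:
  i=0: 25   i=1: 117   i=2: 39   i=3: 13
  i=4: 113
Match at i=4, j=8: k = 4·13 + 8 = 60.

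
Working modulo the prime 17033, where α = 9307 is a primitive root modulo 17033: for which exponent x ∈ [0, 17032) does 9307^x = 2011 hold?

Baby-step giant-step with m = ceil(sqrt(17032)) = 131.
Baby table (9307^j mod 17033 for j=0..130):
  0:1  1:9307  2:7444  3:8097  4:4787  5:11314  6:1392  7:10264
  8:5984  9:12211  10:3601  11:10596  12:12935  13:13834  14:591  15:15811
  16:4890  17:16087  18:1639  19:9638  20:5088  21:2276  22:10713  23:11742
  24:16099  25:11125  26:13801  27:54  28:8621  29:10217  30:11413  31:3003
  32:14801  33:7036  34:9200  35:16542  36:12140  37:7091  38:10095  39:137
  40:14617  41:14881  42:2144  43:8565  44:15  45:3341  46:9462  47:2224
  48:3673  49:16413  50:3847  51:663  52:4595  53:12835  54:2916  55:5643
  56:6662  57:3114  58:8865  59:15736  60:5218  61:2843  62:7552  63:8306
  64:8188  65:74  66:7398  67:5800  68:3023  69:13578  70:2619  71:810
  72:10084  73:16991  74:865  75:10979  76:586  77:3342  78:1736  79:9668
  80:11770  81:4167  82:15161  83:2055  84:14859  85:1786  86:15127  87:9244
  88:225  89:16049  90:5666  91:16327  92:3996  93:7733  94:6606  95:9945
  96:793  97:5162  98:9674  99:16513  100:14765  101:12644  102:13744  103:14611
  104:10138  105:8579  106:11082  107:5359  108:3589  109:1110  110:8772  111:1835
  112:11279  113:16307  114:5219  115:12150  116:14996  117:16403  118:12975  119:11388
  120:8790  121:16064  122:9007  123:8756  124:6220  125:11406  126:5986  127:13792
  128:1456  129:9757  130:5476
Giant step factor: 9307^(-131) ≡ 3263 (mod 17033).
Scan 2011·3263^i mod 17033 for i = 0, 1, …:
  i=0: 2011   i=1: 4188   i=2: 4978   i=3: 10765
  i=4: 4149   i=5: 13985   i=6: 1648   i=7: 12029
  i=8: 6595   i=9: 6806     …   i=107: 670
  i=108: 5986
Match at i=108, j=126: x = 108·131 + 126 = 14274.

14274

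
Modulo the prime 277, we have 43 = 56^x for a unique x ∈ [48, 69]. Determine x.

49

Compute 56^48 mod 277 = 164, then multiply by 56 repeatedly:
  56^48=164  56^49=43
Found 43 at exponent 49.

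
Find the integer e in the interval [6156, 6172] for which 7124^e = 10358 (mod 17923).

Compute 7124^6156 mod 17923 = 15147, then multiply by 7124 repeatedly:
  7124^6156=15147  7124^6157=10768  7124^6158=792  7124^6159=14386  7124^6160=2150
  7124^6161=10358
Found 10358 at exponent 6161.

6161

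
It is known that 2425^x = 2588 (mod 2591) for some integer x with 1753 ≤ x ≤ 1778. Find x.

Compute 2425^1753 mod 2591 = 821, then multiply by 2425 repeatedly:
  2425^1753=821  2425^1754=1037  2425^1755=1455  2425^1756=2024  2425^1757=846
  2425^1758=2069  2425^1759=1149  2425^1760=1000  2425^1761=2415  2425^1762=715
  2425^1763=496  2425^1764=576  2425^1765=251  2425^1766=2381  2425^1767=1177
  2425^1768=1534  2425^1769=1865  2425^1770=1330  2425^1771=2046  2425^1772=2376
  2425^1773=2007  2425^1774=1077  2425^1775=2588
Found 2588 at exponent 1775.

1775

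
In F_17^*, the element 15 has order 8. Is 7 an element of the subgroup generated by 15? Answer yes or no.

no

⟨15⟩ has order 8; its elements mod 17 are {1, 2, 4, 8, 9, 13, 15, 16}.
7 is not in this set.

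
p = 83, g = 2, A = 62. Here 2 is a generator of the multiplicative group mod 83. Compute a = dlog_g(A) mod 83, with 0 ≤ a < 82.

39

Baby-step giant-step with m = ceil(sqrt(82)) = 10.
Baby table (2^j mod 83 for j=0..9):
  0:1  1:2  2:4  3:8  4:16  5:32  6:64  7:45
  8:7  9:14
Giant step factor: 2^(-10) ≡ 3 (mod 83).
Scan 62·3^i mod 83 for i = 0, 1, …:
  i=0: 62   i=1: 20   i=2: 60   i=3: 14
Match at i=3, j=9: a = 3·10 + 9 = 39.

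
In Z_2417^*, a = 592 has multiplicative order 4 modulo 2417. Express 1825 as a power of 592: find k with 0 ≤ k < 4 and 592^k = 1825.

Successive powers of 592 modulo 2417:
  592^0=1  592^1=592  592^2=2416  592^3=1825
So 592^3 ≡ 1825 (mod 2417), giving k = 3.

3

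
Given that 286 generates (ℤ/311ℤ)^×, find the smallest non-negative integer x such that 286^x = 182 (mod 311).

226

Baby-step giant-step with m = ceil(sqrt(310)) = 18.
Baby table (286^j mod 311 for j=0..17):
  0:1  1:286  2:3  3:236  4:9  5:86  6:27  7:258
  8:81  9:152  10:243  11:145  12:107  13:124  14:10  15:61
  16:30  17:183
Giant step factor: 286^(-18) ≡ 273 (mod 311).
Scan 182·273^i mod 311 for i = 0, 1, …:
  i=0: 182   i=1: 237   i=2: 13   i=3: 128
  i=4: 112   i=5: 98   i=6: 8   i=7: 7
  i=8: 45   i=9: 156   i=10: 292   i=11: 100
  i=12: 243
Match at i=12, j=10: x = 12·18 + 10 = 226.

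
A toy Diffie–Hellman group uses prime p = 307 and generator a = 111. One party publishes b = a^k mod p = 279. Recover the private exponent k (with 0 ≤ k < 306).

Baby-step giant-step with m = ceil(sqrt(306)) = 18.
Baby table (111^j mod 307 for j=0..17):
  0:1  1:111  2:41  3:253  4:146  5:242  6:153  7:98
  8:133  9:27  10:234  11:186  12:77  13:258  14:87  15:140
  16:190  17:214
Giant step factor: 111^(-18) ≡ 299 (mod 307).
Scan 279·299^i mod 307 for i = 0, 1, …:
  i=0: 279   i=1: 224   i=2: 50   i=3: 214
Match at i=3, j=17: k = 3·18 + 17 = 71.

71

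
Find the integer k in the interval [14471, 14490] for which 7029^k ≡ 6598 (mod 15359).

Compute 7029^14471 mod 15359 = 8232, then multiply by 7029 repeatedly:
  7029^14471=8232  7029^14472=5375  7029^14473=13094  7029^14474=6598
Found 6598 at exponent 14474.

14474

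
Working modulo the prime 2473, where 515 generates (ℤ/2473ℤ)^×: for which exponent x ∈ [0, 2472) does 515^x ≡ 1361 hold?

801

Baby-step giant-step with m = ceil(sqrt(2472)) = 50.
Baby table (515^j mod 2473 for j=0..49):
  0:1  1:515  2:614  3:2139  4:1100  5:183  6:271  7:1077
  8:703  9:987  10:1340  11:133  12:1724  13:53  14:92  15:393
  16:2082  17:1421  18:2280  19:1998  20:202  21:164  22:378  23:1776
  24:2103  25:2344  26:336  27:2403  28:1045  29:1534  30:1123  31:2136
  32:2028  33:814  34:1273  35:250  36:154  37:174  38:582  39:497
  40:1236  41:979  42:2166  43:167  44:1923  45:1145  46:1101  47:698
  48:885  49:743
Giant step factor: 515^(-50) ≡ 2019 (mod 2473).
Scan 1361·2019^i mod 2473 for i = 0, 1, …:
  i=0: 1361   i=1: 356   i=2: 1594   i=3: 913
  i=4: 962   i=5: 973   i=6: 925   i=7: 460
  i=8: 1365   i=9: 1013     …   i=15: 1170
  i=16: 515
Match at i=16, j=1: x = 16·50 + 1 = 801.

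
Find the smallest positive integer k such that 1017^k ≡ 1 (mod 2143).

9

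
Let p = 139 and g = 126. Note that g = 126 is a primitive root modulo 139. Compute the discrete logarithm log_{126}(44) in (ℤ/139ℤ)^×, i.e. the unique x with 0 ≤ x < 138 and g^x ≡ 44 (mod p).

12

Baby-step giant-step with m = ceil(sqrt(138)) = 12.
Baby table (126^j mod 139 for j=0..11):
  0:1  1:126  2:30  3:27  4:66  5:115  6:34  7:114
  8:47  9:84  10:20  11:18
Giant step factor: 126^(-12) ≡ 79 (mod 139).
Scan 44·79^i mod 139 for i = 0, 1, …:
  i=0: 44   i=1: 1
Match at i=1, j=0: x = 1·12 + 0 = 12.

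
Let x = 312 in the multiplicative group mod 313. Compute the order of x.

The order of 312 must divide p − 1 = 312 = 2^3 · 3 · 13.
Divisors: 1, 2, 3, 4, 6, 8, 12, 13, 24, 26, 39, 52, 78, 104, 156, 312.
Check each in increasing order: 312^1 ≡ 312;  312^2 ≡ 1.
Smallest exponent giving 1 is 2.

2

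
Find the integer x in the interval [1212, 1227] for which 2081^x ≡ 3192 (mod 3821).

1218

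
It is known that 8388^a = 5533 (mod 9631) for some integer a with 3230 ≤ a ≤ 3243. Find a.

3240

Compute 8388^3230 mod 9631 = 2168, then multiply by 8388 repeatedly:
  8388^3230=2168  8388^3231=1856  8388^3232=4432  8388^3233=9587  8388^3234=6537
  8388^3235=3073  8388^3236=3768  8388^3237=6673  8388^3238=7383  8388^3239=1274
  8388^3240=5533
Found 5533 at exponent 3240.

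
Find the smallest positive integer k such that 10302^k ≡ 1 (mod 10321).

The order of 10302 must divide p − 1 = 10320 = 2^4 · 3 · 5 · 43.
Divisors: 1, 2, 3, 4, 5, 6, 8, 10, 12, 15, 16, 20, 24, 30, 40, 43, 48, 60, 80, 86, 120, 129, 172, 215, 240, 258, 344, 430, 516, 645, 688, 860, 1032, 1290, 1720, 2064, 2580, 3440, 5160, 10320.
Check each in increasing order: 10302^1 ≡ 10302;  10302^2 ≡ 361;  10302^3 ≡ 3462;  10302^4 ≡ 6469;  10302^5 ≡ 941;  10302^6 ≡ 2763;  10302^8 ≡ 6627;  10302^10 ≡ 8196;  10302^12 ≡ 6950;  10302^15 ≡ 2649;  10302^16 ≡ 1274;  10302^20 ≡ 5348;  10302^24 ≡ 220;  10302^30 ≡ 9242;  10302^40 ≡ 1613;  10302^43 ≡ 545;  10302^48 ≡ 7116;  10302^60 ≡ 8289;  10302^80 ≡ 877;  10302^86 ≡ 8037;  10302^120 ≡ 624;  10302^129 ≡ 4061;  10302^172 ≡ 4551;  10302^215 ≡ 3255;  10302^240 ≡ 7499;  10302^258 ≡ 9084;  10302^344 ≡ 7675;  10302^430 ≡ 5679;  10302^516 ≡ 2661;  10302^645 ≡ 234;  10302^688 ≡ 3678;  10302^860 ≡ 8237;  10302^1032 ≡ 715;  10302^1290 ≡ 3151;  10302^1720 ≡ 8236;  10302^2064 ≡ 5496;  10302^2580 ≡ 10320;  10302^3440 ≡ 2084;  10302^5160 ≡ 1.
Smallest exponent giving 1 is 5160.

5160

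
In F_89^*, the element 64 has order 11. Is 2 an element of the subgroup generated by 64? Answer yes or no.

⟨64⟩ has order 11; its elements mod 89 are {1, 2, 4, 8, 16, 32, 39, 45, 64, 67, 78}.
2 is in this set.

yes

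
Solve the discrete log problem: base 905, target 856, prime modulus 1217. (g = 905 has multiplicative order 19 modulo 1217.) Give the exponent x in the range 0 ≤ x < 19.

Successive powers of 905 modulo 1217:
  905^0=1  905^1=905  905^2=1201  905^3=124  905^4=256  905^5=450
  905^6=772  905^7=102  905^8=1035  905^9=802  905^10=478  905^11=555
  905^12=871  905^13=856
So 905^13 ≡ 856 (mod 1217), giving x = 13.

13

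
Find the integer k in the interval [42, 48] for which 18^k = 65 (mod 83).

42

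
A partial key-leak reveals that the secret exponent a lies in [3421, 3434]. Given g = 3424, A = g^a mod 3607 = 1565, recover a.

Compute 3424^3421 mod 3607 = 1054, then multiply by 3424 repeatedly:
  3424^3421=1054  3424^3422=1896  3424^3423=2911  3424^3424=1123  3424^3425=90
  3424^3426=1565
Found 1565 at exponent 3426.

3426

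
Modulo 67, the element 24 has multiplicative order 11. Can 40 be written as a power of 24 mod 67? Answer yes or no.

40 ∈ ⟨24⟩ iff 40^11 ≡ 1 (mod 67), since |⟨24⟩| = 11.
40^11 mod 67 = 1.
Since 1 = 1, 40 lies in the subgroup.

yes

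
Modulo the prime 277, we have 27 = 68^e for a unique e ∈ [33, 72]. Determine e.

48

Compute 68^33 mod 277 = 139, then multiply by 68 repeatedly:
  68^33=139  68^34=34  68^35=96  68^36=157  68^37=150
  68^38=228  68^39=269  68^40=10  68^41=126  68^42=258
  68^43=93  68^44=230  68^45=128  68^46=117  68^47=200
  68^48=27
Found 27 at exponent 48.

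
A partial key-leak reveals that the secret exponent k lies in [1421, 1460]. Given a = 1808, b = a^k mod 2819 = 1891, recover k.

1458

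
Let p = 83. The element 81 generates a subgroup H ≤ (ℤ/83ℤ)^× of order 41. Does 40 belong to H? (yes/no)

40 ∈ ⟨81⟩ iff 40^41 ≡ 1 (mod 83), since |⟨81⟩| = 41.
40^41 mod 83 = 1.
Since 1 = 1, 40 lies in the subgroup.

yes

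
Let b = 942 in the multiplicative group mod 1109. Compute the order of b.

The order of 942 must divide p − 1 = 1108 = 2^2 · 277.
Divisors: 1, 2, 4, 277, 554, 1108.
Check each in increasing order: 942^1 ≡ 942;  942^2 ≡ 164;  942^4 ≡ 280;  942^277 ≡ 1108;  942^554 ≡ 1.
Smallest exponent giving 1 is 554.

554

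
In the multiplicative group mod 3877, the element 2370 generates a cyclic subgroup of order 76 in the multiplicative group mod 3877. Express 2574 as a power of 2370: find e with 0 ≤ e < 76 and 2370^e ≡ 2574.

25

Successive powers of 2370 modulo 3877:
  2370^0=1  2370^1=2370  2370^2=3004  2370^3=1308  2370^4=2237  2370^5=1831
  2370^6=1107  2370^7=2738  2370^8=2839  2370^9=1835  2370^10=2833  2370^11=3123
  2370^12=317  2370^13=3029  2370^14=2403  2370^15=3674  2370^16=3515  2370^17=2754
  2370^18=1989  2370^19=3375  2370^20=499  2370^21=145  2370^22=2474  2370^23=1356
  2370^24=3564  2370^25=2574
So 2370^25 ≡ 2574 (mod 3877), giving e = 25.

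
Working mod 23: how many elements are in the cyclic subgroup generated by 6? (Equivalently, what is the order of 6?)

11

The order of 6 must divide p − 1 = 22 = 2 · 11.
Divisors: 1, 2, 11, 22.
Check each in increasing order: 6^1 ≡ 6;  6^2 ≡ 13;  6^11 ≡ 1.
Smallest exponent giving 1 is 11.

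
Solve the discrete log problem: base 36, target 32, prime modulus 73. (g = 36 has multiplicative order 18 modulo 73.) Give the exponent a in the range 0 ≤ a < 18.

4

Successive powers of 36 modulo 73:
  36^0=1  36^1=36  36^2=55  36^3=9  36^4=32
So 36^4 ≡ 32 (mod 73), giving a = 4.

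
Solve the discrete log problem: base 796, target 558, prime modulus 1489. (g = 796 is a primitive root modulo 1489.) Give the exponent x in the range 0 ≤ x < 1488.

788

Baby-step giant-step with m = ceil(sqrt(1488)) = 39.
Baby table (796^j mod 1489 for j=0..38):
  0:1  1:796  2:791  3:1278  4:301  5:1356  6:1340  7:516
  8:1261  9:170  10:1310  11:460  12:1355  13:544  14:1214  15:1472
  16:1358  17:1443  18:609  19:839  20:772  21:1044  22:162  23:898
  24:88  25:65  26:1114  27:789  28:1175  29:208  30:289  31:738
  32:782  33:70  34:627  35:277  36:120  37:224  38:1113
Giant step factor: 796^(-39) ≡ 638 (mod 1489).
Scan 558·638^i mod 1489 for i = 0, 1, …:
  i=0: 558   i=1: 133   i=2: 1470   i=3: 1279
  i=4: 30   i=5: 1272   i=6: 31   i=7: 421
  i=8: 578   i=9: 981     …   i=19: 107
  i=20: 1261
Match at i=20, j=8: x = 20·39 + 8 = 788.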